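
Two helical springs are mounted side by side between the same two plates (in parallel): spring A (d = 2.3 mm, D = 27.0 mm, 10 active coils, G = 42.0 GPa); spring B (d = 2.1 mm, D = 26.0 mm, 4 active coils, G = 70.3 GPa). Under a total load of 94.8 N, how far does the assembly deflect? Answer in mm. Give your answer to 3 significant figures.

k_A = Gd⁴/(8D³N_a) = (42.0×10³)(2.3⁴)/(8·27.0³·10) = 0.74641 N/mm
k_B = Gd⁴/(8D³N_a) = (70.3×10³)(2.1⁴)/(8·26.0³·4) = 2.4309 N/mm
Parallel: k_eq = 0.74641 + 2.4309 = 3.1773 N/mm
δ = F/k_eq = 94.8/3.1773 = 29.837 mm

29.8 mm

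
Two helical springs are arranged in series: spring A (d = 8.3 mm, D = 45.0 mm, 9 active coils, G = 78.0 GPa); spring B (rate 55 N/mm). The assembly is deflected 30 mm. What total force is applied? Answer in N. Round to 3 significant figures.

836 N

k_A = Gd⁴/(8D³N_a) = (78.0×10³)(8.3⁴)/(8·45.0³·9) = 56.421 N/mm
Series: 1/k_eq = 1/56.421 + 1/55 = 0.035906; k_eq = 27.851 N/mm
F = k_eq·δ = 27.851·30 = 835.52 N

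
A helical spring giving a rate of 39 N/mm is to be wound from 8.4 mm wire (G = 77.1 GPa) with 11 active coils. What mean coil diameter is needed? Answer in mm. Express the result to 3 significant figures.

48.2 mm

D = (Gd⁴/(8N_a·k))^(1/3) = (77.1×10³·8.4⁴/(8·11·39))^(1/3)
  = (111847)^(1/3) = 48.1809 mm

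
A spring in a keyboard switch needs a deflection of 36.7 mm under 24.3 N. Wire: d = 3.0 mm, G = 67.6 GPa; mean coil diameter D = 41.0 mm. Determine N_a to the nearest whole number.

15

Required rate k = F/δ = 24.3/36.7 = 0.66213 N/mm
N_a = Gd⁴/(8D³k) = (67.6×10³ × 3.0⁴)/(8 × 41.0³ × 0.66213)
    = 5.4756e+06 / 365075 = 15 → 15 coils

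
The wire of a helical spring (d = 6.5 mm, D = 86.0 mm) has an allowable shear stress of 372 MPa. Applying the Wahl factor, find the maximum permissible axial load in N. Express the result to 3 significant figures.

421 N

C = D/d = 86.0/6.5 = 13.2308
K_W = (4C−1)/(4C−4) + 0.615/C = 51.923/48.923 + 0.0465 = 1.1078
τ_max = K·8FD/(πd³) → F_max = τ_allow·πd³/(8DK)
F_max = 372·π·6.5³/(8·86.0·1.1078) = 3.2095e+05/762.17 = 421.1 N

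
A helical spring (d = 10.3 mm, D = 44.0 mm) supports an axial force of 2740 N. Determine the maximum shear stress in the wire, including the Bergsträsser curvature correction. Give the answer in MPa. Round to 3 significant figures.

Spring index C = D/d = 44.0/10.3 = 4.2718
K_B = (4C+2)/(4C−3) = 19.087/14.087 = 1.3549
τ₀ = 8FD/(πd³) = 8·2740·44.0/(π·10.3³) = 964480/3432.9 = 280.95 MPa
τ_max = K·τ₀ = 1.3549 × 280.95 = 380.67 MPa

381 MPa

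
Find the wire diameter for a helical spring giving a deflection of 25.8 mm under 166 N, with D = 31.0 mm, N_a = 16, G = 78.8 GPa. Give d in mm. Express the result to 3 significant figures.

4.20 mm

Required rate k = F/δ = 166/25.8 = 6.4341 N/mm
d = (8D³N_a·k / G)^(1/4) = (8·31.0³·16·6.4341 / (78.8×10³))^0.25
  = (311.36)^0.25 = 4.2006 mm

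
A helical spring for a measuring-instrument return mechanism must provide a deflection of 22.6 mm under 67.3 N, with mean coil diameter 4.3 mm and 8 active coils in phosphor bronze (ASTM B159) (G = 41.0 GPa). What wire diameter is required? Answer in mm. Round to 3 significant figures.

0.780 mm

Required rate k = F/δ = 67.3/22.6 = 2.9779 N/mm
d = (8D³N_a·k / G)^(1/4) = (8·4.3³·8·2.9779 / (41.0×10³))^0.25
  = (0.36958)^0.25 = 0.7797 mm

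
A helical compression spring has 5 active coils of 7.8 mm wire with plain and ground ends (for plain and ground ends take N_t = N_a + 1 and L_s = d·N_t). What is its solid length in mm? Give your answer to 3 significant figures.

46.8 mm

plain and ground ends: N_t = N_a + 1 = 5 + 1 = 6
L_s = d·N_t = 7.8 × 6 = 46.8 mm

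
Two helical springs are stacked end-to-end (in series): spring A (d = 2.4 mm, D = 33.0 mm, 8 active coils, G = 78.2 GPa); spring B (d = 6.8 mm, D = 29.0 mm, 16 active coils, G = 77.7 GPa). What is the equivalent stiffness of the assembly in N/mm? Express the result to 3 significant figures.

1.10 N/mm

k_A = Gd⁴/(8D³N_a) = (78.2×10³)(2.4⁴)/(8·33.0³·8) = 1.1281 N/mm
k_B = Gd⁴/(8D³N_a) = (77.7×10³)(6.8⁴)/(8·29.0³·16) = 53.217 N/mm
Series: 1/k_eq = 1/1.1281 + 1/53.217 = 0.90527; k_eq = 1.1046 N/mm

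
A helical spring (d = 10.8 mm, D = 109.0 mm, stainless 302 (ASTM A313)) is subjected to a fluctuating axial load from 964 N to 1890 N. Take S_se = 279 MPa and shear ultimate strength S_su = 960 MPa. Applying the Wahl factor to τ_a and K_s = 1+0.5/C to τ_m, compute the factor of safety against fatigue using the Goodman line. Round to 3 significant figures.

1.31

C = D/d = 109.0/10.8 = 10.0926; K_W = (4C−1)/(4C−4)+0.615/C = 1.1434; K_s = 1+0.5/C = 1.0495
F_a = (F_max−F_min)/2 = 463 N; F_m = (F_max+F_min)/2 = 1427 N
τ_a = K_W·8F_aD/(πd³) = 1.1434 × 102.02 = 116.65 MPa
τ_m = K_s·8F_mD/(πd³) = 1.0495 × 314.43 = 330 MPa
Goodman: 1/n_f = τ_a/S_se + τ_m/S_su = 116.65/279 + 330/960 = 0.41810 + 0.34375 = 0.76185
n_f = 1/0.76185 = 1.313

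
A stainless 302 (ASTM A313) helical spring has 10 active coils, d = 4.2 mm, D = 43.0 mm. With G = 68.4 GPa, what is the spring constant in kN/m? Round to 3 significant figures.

k = Gd⁴/(8D³N_a) = (68.4×10³ × 4.2⁴) / (8 × 43.0³ × 10)
  = 2.1284e+07 / 6.36056e+06 = 3.3462 N/mm

3.35 kN/m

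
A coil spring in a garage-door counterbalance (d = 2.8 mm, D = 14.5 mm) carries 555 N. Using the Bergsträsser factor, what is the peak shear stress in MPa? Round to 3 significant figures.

1200 MPa

Spring index C = D/d = 14.5/2.8 = 5.1786
K_B = (4C+2)/(4C−3) = 22.714/17.714 = 1.2823
τ₀ = 8FD/(πd³) = 8·555·14.5/(π·2.8³) = 64380/68.964 = 933.53 MPa
τ_max = K·τ₀ = 1.2823 × 933.53 = 1197 MPa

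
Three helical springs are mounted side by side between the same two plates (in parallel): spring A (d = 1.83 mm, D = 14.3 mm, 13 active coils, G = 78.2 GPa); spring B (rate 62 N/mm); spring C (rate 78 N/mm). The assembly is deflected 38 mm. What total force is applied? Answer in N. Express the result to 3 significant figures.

5430 N

k_A = Gd⁴/(8D³N_a) = (78.2×10³)(1.83⁴)/(8·14.3³·13) = 2.8838 N/mm
Parallel: k_eq = 2.8838 + 62 + 78 = 142.88 N/mm
F = k_eq·δ = 142.88·38 = 5429.6 N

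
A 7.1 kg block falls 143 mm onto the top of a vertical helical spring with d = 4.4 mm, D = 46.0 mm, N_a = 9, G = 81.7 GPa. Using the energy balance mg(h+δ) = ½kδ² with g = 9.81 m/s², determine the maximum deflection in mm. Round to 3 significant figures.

85.3 mm

k = Gd⁴/(8D³N_a) = (81.7×10³)(4.4⁴)/(8·46.0³·9) = 4.3694 N/mm
W = mg = 7.1 × 9.81 = 69.651 N
½kδ² − Wδ − Wh = 0 → δ = (W + √(W² + 2kWh))/k
δ = (69.651 + √(4851.3 + 87040.3))/4.3694 = (69.651 + 303.14)/4.3694 = 85.317 mm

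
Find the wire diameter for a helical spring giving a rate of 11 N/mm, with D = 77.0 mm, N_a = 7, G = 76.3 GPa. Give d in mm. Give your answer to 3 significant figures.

d = (8D³N_a·k / G)^(1/4) = (8·77.0³·7·11 / (76.3×10³))^0.25
  = (3685.8)^0.25 = 7.7917 mm

7.79 mm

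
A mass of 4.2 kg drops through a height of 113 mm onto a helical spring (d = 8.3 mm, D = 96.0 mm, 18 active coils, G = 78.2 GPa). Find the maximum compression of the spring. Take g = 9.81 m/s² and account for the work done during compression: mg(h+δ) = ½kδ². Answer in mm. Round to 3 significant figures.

k = Gd⁴/(8D³N_a) = (78.2×10³)(8.3⁴)/(8·96.0³·18) = 2.913 N/mm
W = mg = 4.2 × 9.81 = 41.202 N
½kδ² − Wδ − Wh = 0 → δ = (W + √(W² + 2kWh))/k
δ = (41.202 + √(1697.6 + 27125))/2.913 = (41.202 + 169.77)/2.913 = 72.425 mm

72.4 mm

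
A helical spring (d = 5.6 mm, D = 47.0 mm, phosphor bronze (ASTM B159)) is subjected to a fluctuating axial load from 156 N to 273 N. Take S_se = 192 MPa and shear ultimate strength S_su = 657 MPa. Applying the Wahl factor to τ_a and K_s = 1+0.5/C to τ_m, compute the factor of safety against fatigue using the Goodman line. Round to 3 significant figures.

C = D/d = 47.0/5.6 = 8.3929; K_W = (4C−1)/(4C−4)+0.615/C = 1.1747; K_s = 1+0.5/C = 1.0596
F_a = (F_max−F_min)/2 = 58.5 N; F_m = (F_max+F_min)/2 = 214.5 N
τ_a = K_W·8F_aD/(πd³) = 1.1747 × 39.868 = 46.835 MPa
τ_m = K_s·8F_mD/(πd³) = 1.0596 × 146.18 = 154.89 MPa
Goodman: 1/n_f = τ_a/S_se + τ_m/S_su = 46.835/192 + 154.89/657 = 0.24393 + 0.23576 = 0.47969
n_f = 1/0.47969 = 2.085

2.08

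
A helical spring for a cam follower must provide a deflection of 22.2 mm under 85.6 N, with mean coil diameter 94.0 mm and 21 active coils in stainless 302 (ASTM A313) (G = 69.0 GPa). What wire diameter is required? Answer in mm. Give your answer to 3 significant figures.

9.40 mm

Required rate k = F/δ = 85.6/22.2 = 3.8559 N/mm
d = (8D³N_a·k / G)^(1/4) = (8·94.0³·21·3.8559 / (69.0×10³))^0.25
  = (7797.7)^0.25 = 9.3970 mm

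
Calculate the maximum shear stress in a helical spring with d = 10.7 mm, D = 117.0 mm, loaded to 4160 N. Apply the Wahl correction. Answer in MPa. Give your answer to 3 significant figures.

Spring index C = D/d = 117.0/10.7 = 10.9346
K_W = (4C−1)/(4C−4) + 0.615/C = 42.738/39.738 + 0.0562 = 1.1317
τ₀ = 8FD/(πd³) = 8·4160·117.0/(π·10.7³) = 3.89376e+06/3848.6 = 1011.7 MPa
τ_max = K·τ₀ = 1.1317 × 1011.7 = 1145 MPa

1150 MPa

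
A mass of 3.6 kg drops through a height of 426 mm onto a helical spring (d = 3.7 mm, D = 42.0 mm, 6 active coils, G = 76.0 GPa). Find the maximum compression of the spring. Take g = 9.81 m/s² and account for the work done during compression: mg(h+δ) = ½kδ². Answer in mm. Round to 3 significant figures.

95.9 mm

k = Gd⁴/(8D³N_a) = (76.0×10³)(3.7⁴)/(8·42.0³·6) = 4.0053 N/mm
W = mg = 3.6 × 9.81 = 35.316 N
½kδ² − Wδ − Wh = 0 → δ = (W + √(W² + 2kWh))/k
δ = (35.316 + √(1247.2 + 120515))/4.0053 = (35.316 + 348.94)/4.0053 = 95.939 mm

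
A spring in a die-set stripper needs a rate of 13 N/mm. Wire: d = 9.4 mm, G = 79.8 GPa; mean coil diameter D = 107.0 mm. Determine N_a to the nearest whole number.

5

N_a = Gd⁴/(8D³k) = (79.8×10³ × 9.4⁴)/(8 × 107.0³ × 13)
    = 6.23038e+08 / 1.27404e+08 = 4.89 → 5 coils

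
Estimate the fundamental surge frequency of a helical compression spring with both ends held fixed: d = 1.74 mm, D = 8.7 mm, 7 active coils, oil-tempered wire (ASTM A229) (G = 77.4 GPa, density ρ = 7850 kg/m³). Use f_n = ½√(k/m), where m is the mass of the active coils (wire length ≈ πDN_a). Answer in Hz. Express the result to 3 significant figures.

k = Gd⁴/(8D³N_a) = (77.4×10³)(1.74⁴)/(8·8.7³·7) = 19.239 N/mm = 19239 N/m
Wire length L = πDN_a = π·8.7·7 = 191.32 mm
m = ρ·(πd²/4)·L = 7850 × 2.3779×10⁻⁶ m² × 0.19132 m = 0.0035713 kg
f_n = ½√(k/m) = 0.5·√(19239/0.0035713) = 0.5·√(5.3872e+06) = 1160.5 Hz

1160 Hz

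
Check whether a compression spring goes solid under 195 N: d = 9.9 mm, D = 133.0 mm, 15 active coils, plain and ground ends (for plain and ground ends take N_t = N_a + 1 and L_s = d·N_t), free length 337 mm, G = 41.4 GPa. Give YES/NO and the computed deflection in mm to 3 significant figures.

k = Gd⁴/(8D³N_a) = (41.4×10³)(9.9⁴)/(8·133.0³·15) = 1.4087 N/mm
N_t = 16; L_s = 9.9·16 = 158.4 mm; δ_solid = L₀ − L_s = 337 − 158.4 = 178.6 mm
δ = F/k = 195/1.4087 = 138.43 mm
δ < δ_solid → spring does not go solid

NO, δ = 138 mm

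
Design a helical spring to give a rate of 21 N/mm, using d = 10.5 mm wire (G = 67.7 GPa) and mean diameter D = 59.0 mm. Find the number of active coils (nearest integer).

N_a = Gd⁴/(8D³k) = (67.7×10³ × 10.5⁴)/(8 × 59.0³ × 21)
    = 8.22898e+08 / 3.45037e+07 = 23.85 → 24 coils

24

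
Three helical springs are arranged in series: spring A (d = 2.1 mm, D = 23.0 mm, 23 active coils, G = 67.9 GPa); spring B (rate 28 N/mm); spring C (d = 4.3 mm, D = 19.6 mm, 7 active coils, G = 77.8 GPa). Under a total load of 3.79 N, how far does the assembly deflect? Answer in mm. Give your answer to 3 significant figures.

6.62 mm

k_A = Gd⁴/(8D³N_a) = (67.9×10³)(2.1⁴)/(8·23.0³·23) = 0.58986 N/mm
k_C = Gd⁴/(8D³N_a) = (77.8×10³)(4.3⁴)/(8·19.6³·7) = 63.081 N/mm
Series: 1/k_eq = 1/0.58986 + 1/28 + 1/63.081 = 1.7469; k_eq = 0.57244 N/mm
δ = F/k_eq = 3.79/0.57244 = 6.6207 mm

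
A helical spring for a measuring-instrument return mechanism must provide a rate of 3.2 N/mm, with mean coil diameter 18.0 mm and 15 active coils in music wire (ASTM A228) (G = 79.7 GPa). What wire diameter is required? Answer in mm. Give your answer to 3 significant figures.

2.30 mm

d = (8D³N_a·k / G)^(1/4) = (8·18.0³·15·3.2 / (79.7×10³))^0.25
  = (28.099)^0.25 = 2.3024 mm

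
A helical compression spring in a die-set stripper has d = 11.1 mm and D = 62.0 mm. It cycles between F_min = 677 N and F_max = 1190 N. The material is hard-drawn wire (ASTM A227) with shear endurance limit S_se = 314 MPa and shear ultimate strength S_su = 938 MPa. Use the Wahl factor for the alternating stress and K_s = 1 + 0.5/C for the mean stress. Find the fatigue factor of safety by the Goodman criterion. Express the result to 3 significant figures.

4.08

C = D/d = 62.0/11.1 = 5.5856; K_W = (4C−1)/(4C−4)+0.615/C = 1.2737; K_s = 1+0.5/C = 1.0895
F_a = (F_max−F_min)/2 = 256.5 N; F_m = (F_max+F_min)/2 = 933.5 N
τ_a = K_W·8F_aD/(πd³) = 1.2737 × 29.611 = 37.714 MPa
τ_m = K_s·8F_mD/(πd³) = 1.0895 × 107.76 = 117.41 MPa
Goodman: 1/n_f = τ_a/S_se + τ_m/S_su = 37.714/314 + 117.41/938 = 0.12011 + 0.12517 = 0.24528
n_f = 1/0.24528 = 4.077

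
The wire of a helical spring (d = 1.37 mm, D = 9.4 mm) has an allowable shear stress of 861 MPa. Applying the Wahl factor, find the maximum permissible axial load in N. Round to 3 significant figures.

76.0 N

C = D/d = 9.4/1.37 = 6.8613
K_W = (4C−1)/(4C−4) + 0.615/C = 26.445/23.445 + 0.0896 = 1.2176
τ_max = K·8FD/(πd³) → F_max = τ_allow·πd³/(8DK)
F_max = 861·π·1.37³/(8·9.4·1.2176) = 6955.3/91.563 = 75.962 N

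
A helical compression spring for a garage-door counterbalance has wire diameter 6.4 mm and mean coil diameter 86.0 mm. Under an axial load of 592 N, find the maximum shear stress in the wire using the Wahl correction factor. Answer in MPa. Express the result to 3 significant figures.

547 MPa

Spring index C = D/d = 86.0/6.4 = 13.4375
K_W = (4C−1)/(4C−4) + 0.615/C = 52.750/49.750 + 0.0458 = 1.1061
τ₀ = 8FD/(πd³) = 8·592·86.0/(π·6.4³) = 407296/823.55 = 494.56 MPa
τ_max = K·τ₀ = 1.1061 × 494.56 = 547.02 MPa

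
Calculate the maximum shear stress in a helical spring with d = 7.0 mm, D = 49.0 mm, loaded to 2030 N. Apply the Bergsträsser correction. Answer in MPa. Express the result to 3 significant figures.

Spring index C = D/d = 49.0/7.0 = 7.0000
K_B = (4C+2)/(4C−3) = 30.000/25.000 = 1.2000
τ₀ = 8FD/(πd³) = 8·2030·49.0/(π·7.0³) = 795760/1077.6 = 738.48 MPa
τ_max = K·τ₀ = 1.2000 × 738.48 = 886.17 MPa

886 MPa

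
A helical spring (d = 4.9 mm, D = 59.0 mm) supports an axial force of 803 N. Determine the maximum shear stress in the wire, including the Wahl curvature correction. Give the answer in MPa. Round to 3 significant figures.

Spring index C = D/d = 59.0/4.9 = 12.0408
K_W = (4C−1)/(4C−4) + 0.615/C = 47.163/44.163 + 0.0511 = 1.1190
τ₀ = 8FD/(πd³) = 8·803·59.0/(π·4.9³) = 379016/369.61 = 1025.5 MPa
τ_max = K·τ₀ = 1.1190 × 1025.5 = 1147.5 MPa

1150 MPa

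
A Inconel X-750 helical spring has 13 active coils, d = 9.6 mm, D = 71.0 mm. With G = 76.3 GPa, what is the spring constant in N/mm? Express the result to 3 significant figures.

k = Gd⁴/(8D³N_a) = (76.3×10³ × 9.6⁴) / (8 × 71.0³ × 13)
  = 6.48051e+08 / 3.72227e+07 = 17.41 N/mm

17.4 N/mm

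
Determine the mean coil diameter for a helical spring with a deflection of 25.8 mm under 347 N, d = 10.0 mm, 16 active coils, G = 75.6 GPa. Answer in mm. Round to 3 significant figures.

Required rate k = F/δ = 347/25.8 = 13.45 N/mm
D = (Gd⁴/(8N_a·k))^(1/3) = (75.6×10³·10.0⁴/(8·16·13.45))^(1/3)
  = (439139)^(1/3) = 76.0094 mm

76.0 mm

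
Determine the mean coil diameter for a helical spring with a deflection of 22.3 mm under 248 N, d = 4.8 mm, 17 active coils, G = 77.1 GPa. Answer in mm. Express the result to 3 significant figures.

30.0 mm

Required rate k = F/δ = 248/22.3 = 11.121 N/mm
D = (Gd⁴/(8N_a·k))^(1/3) = (77.1×10³·4.8⁴/(8·17·11.121))^(1/3)
  = (27060.4)^(1/3) = 30.0223 mm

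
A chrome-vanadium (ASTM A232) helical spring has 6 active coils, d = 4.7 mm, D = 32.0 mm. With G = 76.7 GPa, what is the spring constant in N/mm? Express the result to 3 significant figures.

k = Gd⁴/(8D³N_a) = (76.7×10³ × 4.7⁴) / (8 × 32.0³ × 6)
  = 3.74272e+07 / 1.57286e+06 = 23.796 N/mm

23.8 N/mm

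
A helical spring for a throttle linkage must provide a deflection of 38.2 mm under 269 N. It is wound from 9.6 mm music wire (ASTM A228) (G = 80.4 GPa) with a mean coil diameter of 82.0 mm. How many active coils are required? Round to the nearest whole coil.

22

Required rate k = F/δ = 269/38.2 = 7.0419 N/mm
N_a = Gd⁴/(8D³k) = (80.4×10³ × 9.6⁴)/(8 × 82.0³ × 7.0419)
    = 6.82875e+08 / 3.10614e+07 = 21.98 → 22 coils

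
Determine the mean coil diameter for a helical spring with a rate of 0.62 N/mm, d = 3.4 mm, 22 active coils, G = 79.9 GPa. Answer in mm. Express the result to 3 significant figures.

46.1 mm

D = (Gd⁴/(8N_a·k))^(1/3) = (79.9×10³·3.4⁴/(8·22·0.62))^(1/3)
  = (97849.4)^(1/3) = 46.0807 mm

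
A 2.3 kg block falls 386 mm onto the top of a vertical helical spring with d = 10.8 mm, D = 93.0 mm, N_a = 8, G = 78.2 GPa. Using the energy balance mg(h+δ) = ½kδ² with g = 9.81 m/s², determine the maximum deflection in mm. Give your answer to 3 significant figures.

k = Gd⁴/(8D³N_a) = (78.2×10³)(10.8⁴)/(8·93.0³·8) = 20.667 N/mm
W = mg = 2.3 × 9.81 = 22.563 N
½kδ² − Wδ − Wh = 0 → δ = (W + √(W² + 2kWh))/k
δ = (22.563 + √(509.09 + 359987))/20.667 = (22.563 + 600.41)/20.667 = 30.144 mm

30.1 mm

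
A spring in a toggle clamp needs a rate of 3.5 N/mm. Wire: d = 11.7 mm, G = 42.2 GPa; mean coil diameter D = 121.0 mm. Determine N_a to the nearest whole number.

N_a = Gd⁴/(8D³k) = (42.2×10³ × 11.7⁴)/(8 × 121.0³ × 3.5)
    = 7.9078e+08 / 4.96037e+07 = 15.94 → 16 coils

16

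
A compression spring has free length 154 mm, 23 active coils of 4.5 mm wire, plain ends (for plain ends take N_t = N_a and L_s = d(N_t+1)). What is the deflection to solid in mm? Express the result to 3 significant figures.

46.0 mm

N_t = 23; L_s = 4.5·24 = 108 mm
δ_solid = L₀ − L_s = 154 − 108 = 46 mm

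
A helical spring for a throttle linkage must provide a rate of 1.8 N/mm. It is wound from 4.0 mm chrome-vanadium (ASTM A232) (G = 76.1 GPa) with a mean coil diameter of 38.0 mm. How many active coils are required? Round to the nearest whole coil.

N_a = Gd⁴/(8D³k) = (76.1×10³ × 4.0⁴)/(8 × 38.0³ × 1.8)
    = 1.94816e+07 / 790157 = 24.66 → 25 coils

25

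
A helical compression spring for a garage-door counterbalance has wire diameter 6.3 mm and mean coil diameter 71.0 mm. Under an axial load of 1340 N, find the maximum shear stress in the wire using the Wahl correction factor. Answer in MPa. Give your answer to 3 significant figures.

1090 MPa

Spring index C = D/d = 71.0/6.3 = 11.2698
K_W = (4C−1)/(4C−4) + 0.615/C = 44.079/41.079 + 0.0546 = 1.1276
τ₀ = 8FD/(πd³) = 8·1340·71.0/(π·6.3³) = 761120/785.55 = 968.91 MPa
τ_max = K·τ₀ = 1.1276 × 968.91 = 1092.5 MPa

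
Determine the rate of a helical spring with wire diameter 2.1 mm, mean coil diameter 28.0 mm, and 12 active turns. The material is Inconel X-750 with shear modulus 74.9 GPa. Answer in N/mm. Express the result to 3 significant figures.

0.691 N/mm

k = Gd⁴/(8D³N_a) = (74.9×10³ × 2.1⁴) / (8 × 28.0³ × 12)
  = 1.45666e+06 / 2.10739e+06 = 0.69122 N/mm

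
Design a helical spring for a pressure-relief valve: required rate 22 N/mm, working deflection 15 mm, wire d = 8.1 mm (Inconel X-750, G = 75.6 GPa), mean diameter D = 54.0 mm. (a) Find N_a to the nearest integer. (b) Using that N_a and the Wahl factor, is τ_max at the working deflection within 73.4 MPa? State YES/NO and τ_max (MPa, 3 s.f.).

(a) 12 coils; (b) NO, τ_max = 102 MPa

N_a = Gd⁴/(8D³k) = (75.6×10³)(8.1⁴)/(8·54.0³·22) = 11.74 → N_a = 12
Actual rate k = Gd⁴/(8D³·12) = 21.528 N/mm
Working load F = kδ = 21.528·15 = 322.92 N
C = 54.0/8.1 = 6.6667; K_W = (4C−1)/(4C−4)+0.615/C = 1.2246
τ_max = K_W·8FD/(πd³) = 1.2246·83.556 = 102.32 MPa
τ_max > 73.4 MPa → exceeds allowable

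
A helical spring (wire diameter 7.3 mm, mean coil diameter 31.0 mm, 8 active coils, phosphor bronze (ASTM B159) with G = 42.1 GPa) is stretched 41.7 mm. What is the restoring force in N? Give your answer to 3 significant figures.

2610 N

k = Gd⁴/(8D³N_a) = (42.1×10³)(7.3⁴)/(8·31.0³·8) = 62.706 N/mm
F = k·δ = 62.706 × 41.7 = 2614.8 N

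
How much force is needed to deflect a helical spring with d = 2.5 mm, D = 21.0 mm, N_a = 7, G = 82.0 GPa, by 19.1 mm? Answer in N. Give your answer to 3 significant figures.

k = Gd⁴/(8D³N_a) = (82.0×10³)(2.5⁴)/(8·21.0³·7) = 6.1763 N/mm
F = k·δ = 6.1763 × 19.1 = 117.97 N

118 N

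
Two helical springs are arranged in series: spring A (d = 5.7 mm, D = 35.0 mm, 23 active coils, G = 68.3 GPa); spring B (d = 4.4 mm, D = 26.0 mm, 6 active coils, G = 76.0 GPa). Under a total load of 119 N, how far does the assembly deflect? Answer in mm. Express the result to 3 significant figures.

16.5 mm

k_A = Gd⁴/(8D³N_a) = (68.3×10³)(5.7⁴)/(8·35.0³·23) = 9.139 N/mm
k_B = Gd⁴/(8D³N_a) = (76.0×10³)(4.4⁴)/(8·26.0³·6) = 33.765 N/mm
Series: 1/k_eq = 1/9.139 + 1/33.765 = 0.13904; k_eq = 7.1923 N/mm
δ = F/k_eq = 119/7.1923 = 16.546 mm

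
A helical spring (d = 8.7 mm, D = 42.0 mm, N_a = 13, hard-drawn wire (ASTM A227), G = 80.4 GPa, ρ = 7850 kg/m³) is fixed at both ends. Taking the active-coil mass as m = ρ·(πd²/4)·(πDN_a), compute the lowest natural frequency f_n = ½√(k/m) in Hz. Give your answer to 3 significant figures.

k = Gd⁴/(8D³N_a) = (80.4×10³)(8.7⁴)/(8·42.0³·13) = 59.779 N/mm = 59779 N/m
Wire length L = πDN_a = π·42.0·13 = 1715.3 mm
m = ρ·(πd²/4)·L = 7850 × 59.447×10⁻⁶ m² × 1.7153 m = 0.80046 kg
f_n = ½√(k/m) = 0.5·√(59779/0.80046) = 0.5·√(74681) = 136.64 Hz

137 Hz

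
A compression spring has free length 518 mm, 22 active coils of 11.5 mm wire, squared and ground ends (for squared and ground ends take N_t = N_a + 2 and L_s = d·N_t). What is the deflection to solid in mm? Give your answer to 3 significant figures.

N_t = 24; L_s = 11.5·24 = 276 mm
δ_solid = L₀ − L_s = 518 − 276 = 242 mm

242 mm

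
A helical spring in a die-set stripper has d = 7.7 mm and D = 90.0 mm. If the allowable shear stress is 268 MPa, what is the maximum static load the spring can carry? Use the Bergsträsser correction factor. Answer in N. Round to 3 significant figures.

479 N

C = D/d = 90.0/7.7 = 11.6883
K_B = (4C+2)/(4C−3) = 48.753/43.753 = 1.1143
τ_max = K·8FD/(πd³) → F_max = τ_allow·πd³/(8DK)
F_max = 268·π·7.7³/(8·90.0·1.1143) = 3.8438e+05/802.28 = 479.11 N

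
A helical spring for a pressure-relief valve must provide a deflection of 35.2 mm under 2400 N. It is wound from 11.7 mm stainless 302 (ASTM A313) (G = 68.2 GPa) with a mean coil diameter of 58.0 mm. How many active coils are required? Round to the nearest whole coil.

Required rate k = F/δ = 2400/35.2 = 68.182 N/mm
N_a = Gd⁴/(8D³k) = (68.2×10³ × 11.7⁴)/(8 × 58.0³ × 68.182)
    = 1.27799e+09 / 1.06425e+08 = 12.01 → 12 coils

12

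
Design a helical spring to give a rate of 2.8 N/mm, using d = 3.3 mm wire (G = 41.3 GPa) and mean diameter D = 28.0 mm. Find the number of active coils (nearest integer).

10

N_a = Gd⁴/(8D³k) = (41.3×10³ × 3.3⁴)/(8 × 28.0³ × 2.8)
    = 4.89785e+06 / 491725 = 9.961 → 10 coils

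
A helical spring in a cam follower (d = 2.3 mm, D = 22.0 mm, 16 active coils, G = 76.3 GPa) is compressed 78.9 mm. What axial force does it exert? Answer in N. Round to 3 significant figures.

124 N

k = Gd⁴/(8D³N_a) = (76.3×10³)(2.3⁴)/(8·22.0³·16) = 1.5666 N/mm
F = k·δ = 1.5666 × 78.9 = 123.6 N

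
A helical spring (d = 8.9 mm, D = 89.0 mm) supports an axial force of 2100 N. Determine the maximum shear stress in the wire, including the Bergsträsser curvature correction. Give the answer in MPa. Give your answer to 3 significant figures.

766 MPa

Spring index C = D/d = 89.0/8.9 = 10.0000
K_B = (4C+2)/(4C−3) = 42.000/37.000 = 1.1351
τ₀ = 8FD/(πd³) = 8·2100·89.0/(π·8.9³) = 1.4952e+06/2214.7 = 675.12 MPa
τ_max = K·τ₀ = 1.1351 × 675.12 = 766.35 MPa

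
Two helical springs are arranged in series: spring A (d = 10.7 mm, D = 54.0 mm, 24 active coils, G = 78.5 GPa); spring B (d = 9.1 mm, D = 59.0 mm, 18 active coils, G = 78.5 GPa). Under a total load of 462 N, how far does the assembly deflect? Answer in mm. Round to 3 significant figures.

k_A = Gd⁴/(8D³N_a) = (78.5×10³)(10.7⁴)/(8·54.0³·24) = 34.035 N/mm
k_B = Gd⁴/(8D³N_a) = (78.5×10³)(9.1⁴)/(8·59.0³·18) = 18.202 N/mm
Series: 1/k_eq = 1/34.035 + 1/18.202 = 0.084321; k_eq = 11.859 N/mm
δ = F/k_eq = 462/11.859 = 38.956 mm

39.0 mm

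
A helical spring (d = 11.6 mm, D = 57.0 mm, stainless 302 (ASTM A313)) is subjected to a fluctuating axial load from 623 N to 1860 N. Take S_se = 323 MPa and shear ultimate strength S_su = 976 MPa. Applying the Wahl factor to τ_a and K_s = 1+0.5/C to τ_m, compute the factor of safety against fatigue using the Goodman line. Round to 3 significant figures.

2.74

C = D/d = 57.0/11.6 = 4.9138; K_W = (4C−1)/(4C−4)+0.615/C = 1.3168; K_s = 1+0.5/C = 1.1018
F_a = (F_max−F_min)/2 = 618.5 N; F_m = (F_max+F_min)/2 = 1241.5 N
τ_a = K_W·8F_aD/(πd³) = 1.3168 × 57.515 = 75.735 MPa
τ_m = K_s·8F_mD/(πd³) = 1.1018 × 115.45 = 127.2 MPa
Goodman: 1/n_f = τ_a/S_se + τ_m/S_su = 75.735/323 + 127.2/976 = 0.23447 + 0.13032 = 0.3648
n_f = 1/0.3648 = 2.741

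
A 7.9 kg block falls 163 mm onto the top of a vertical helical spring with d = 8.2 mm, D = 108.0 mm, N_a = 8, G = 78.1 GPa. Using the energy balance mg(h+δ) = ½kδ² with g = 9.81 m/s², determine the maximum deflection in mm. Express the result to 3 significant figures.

k = Gd⁴/(8D³N_a) = (78.1×10³)(8.2⁴)/(8·108.0³·8) = 4.3798 N/mm
W = mg = 7.9 × 9.81 = 77.499 N
½kδ² − Wδ − Wh = 0 → δ = (W + √(W² + 2kWh))/k
δ = (77.499 + √(6006.1 + 110654))/4.3798 = (77.499 + 341.56)/4.3798 = 95.679 mm

95.7 mm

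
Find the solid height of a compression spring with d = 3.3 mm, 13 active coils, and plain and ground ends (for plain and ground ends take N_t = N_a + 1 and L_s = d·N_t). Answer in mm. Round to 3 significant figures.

plain and ground ends: N_t = N_a + 1 = 13 + 1 = 14
L_s = d·N_t = 3.3 × 14 = 46.2 mm

46.2 mm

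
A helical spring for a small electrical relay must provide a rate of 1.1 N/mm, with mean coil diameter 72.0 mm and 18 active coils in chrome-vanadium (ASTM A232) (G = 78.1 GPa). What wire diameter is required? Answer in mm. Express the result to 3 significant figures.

d = (8D³N_a·k / G)^(1/4) = (8·72.0³·18·1.1 / (78.1×10³))^0.25
  = (757.01)^0.25 = 5.2454 mm

5.25 mm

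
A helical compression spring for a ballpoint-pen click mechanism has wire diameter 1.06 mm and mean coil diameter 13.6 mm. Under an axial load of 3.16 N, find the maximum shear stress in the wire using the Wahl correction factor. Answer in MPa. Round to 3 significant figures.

Spring index C = D/d = 13.6/1.06 = 12.8302
K_W = (4C−1)/(4C−4) + 0.615/C = 50.321/47.321 + 0.0479 = 1.1113
τ₀ = 8FD/(πd³) = 8·3.16·13.6/(π·1.06³) = 343.808/3.7417 = 91.886 MPa
τ_max = K·τ₀ = 1.1113 × 91.886 = 102.12 MPa

102 MPa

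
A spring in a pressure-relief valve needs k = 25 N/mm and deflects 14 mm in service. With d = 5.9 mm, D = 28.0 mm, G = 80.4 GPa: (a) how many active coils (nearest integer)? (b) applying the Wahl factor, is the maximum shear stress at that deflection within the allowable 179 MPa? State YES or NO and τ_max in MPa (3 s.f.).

N_a = Gd⁴/(8D³k) = (80.4×10³)(5.9⁴)/(8·28.0³·25) = 22.19 → N_a = 22
Actual rate k = Gd⁴/(8D³·22) = 25.216 N/mm
Working load F = kδ = 25.216·14 = 353.02 N
C = 28.0/5.9 = 4.7458; K_W = (4C−1)/(4C−4)+0.615/C = 1.3298
τ_max = K_W·8FD/(πd³) = 1.3298·122.56 = 162.98 MPa
τ_max ≤ 179 MPa → acceptable

(a) 22 coils; (b) YES, τ_max = 163 MPa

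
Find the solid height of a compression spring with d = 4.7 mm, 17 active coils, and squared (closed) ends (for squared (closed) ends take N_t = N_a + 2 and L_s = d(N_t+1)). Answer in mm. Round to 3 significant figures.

94.0 mm

squared (closed) ends: N_t = N_a + 2 = 17 + 2 = 19
L_s = d·(N_t+1) = 4.7 × 20 = 94 mm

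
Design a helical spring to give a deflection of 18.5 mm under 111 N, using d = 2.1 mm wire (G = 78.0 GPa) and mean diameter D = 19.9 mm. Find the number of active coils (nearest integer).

Required rate k = F/δ = 111/18.5 = 6 N/mm
N_a = Gd⁴/(8D³k) = (78.0×10³ × 2.1⁴)/(8 × 19.9³ × 6)
    = 1.51695e+06 / 378269 = 4.01 → 4 coils

4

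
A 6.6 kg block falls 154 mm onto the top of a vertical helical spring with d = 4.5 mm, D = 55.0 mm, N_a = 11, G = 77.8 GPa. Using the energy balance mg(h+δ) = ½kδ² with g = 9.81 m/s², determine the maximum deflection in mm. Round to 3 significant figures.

k = Gd⁴/(8D³N_a) = (77.8×10³)(4.5⁴)/(8·55.0³·11) = 2.179 N/mm
W = mg = 6.6 × 9.81 = 64.746 N
½kδ² − Wδ − Wh = 0 → δ = (W + √(W² + 2kWh))/k
δ = (64.746 + √(4192 + 43453.3))/2.179 = (64.746 + 218.28)/2.179 = 129.89 mm

130 mm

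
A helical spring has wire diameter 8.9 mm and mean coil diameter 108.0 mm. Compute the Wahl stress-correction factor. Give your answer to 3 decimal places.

1.118

C = D/d = 108.0/8.9 = 12.1348
K_W = (4C−1)/(4C−4) + 0.615/C = 47.539/44.539 + 0.0507 = 1.1180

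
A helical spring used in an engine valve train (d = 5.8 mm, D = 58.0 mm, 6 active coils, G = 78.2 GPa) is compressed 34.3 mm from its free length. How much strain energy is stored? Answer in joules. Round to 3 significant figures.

5.56 J

k = Gd⁴/(8D³N_a) = (78.2×10³)(5.8⁴)/(8·58.0³·6) = 9.4492 N/mm
U = ½kδ² = 0.5 × 9.4492 × 34.3² = 5558.4 N·mm = 5.5584 J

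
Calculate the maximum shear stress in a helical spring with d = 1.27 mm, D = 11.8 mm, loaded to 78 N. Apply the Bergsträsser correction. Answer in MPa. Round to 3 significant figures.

1310 MPa

Spring index C = D/d = 11.8/1.27 = 9.2913
K_B = (4C+2)/(4C−3) = 39.165/34.165 = 1.1463
τ₀ = 8FD/(πd³) = 8·78·11.8/(π·1.27³) = 7363.2/6.4352 = 1144.2 MPa
τ_max = K·τ₀ = 1.1463 × 1144.2 = 1311.7 MPa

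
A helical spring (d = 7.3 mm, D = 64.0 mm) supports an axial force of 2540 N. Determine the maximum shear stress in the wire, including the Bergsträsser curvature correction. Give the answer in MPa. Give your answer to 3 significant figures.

1230 MPa

Spring index C = D/d = 64.0/7.3 = 8.7671
K_B = (4C+2)/(4C−3) = 37.068/32.068 = 1.1559
τ₀ = 8FD/(πd³) = 8·2540·64.0/(π·7.3³) = 1.30048e+06/1222.1 = 1064.1 MPa
τ_max = K·τ₀ = 1.1559 × 1064.1 = 1230 MPa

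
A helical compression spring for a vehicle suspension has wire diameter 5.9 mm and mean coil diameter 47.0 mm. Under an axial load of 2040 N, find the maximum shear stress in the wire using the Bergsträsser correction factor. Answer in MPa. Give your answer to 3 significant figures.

1390 MPa

Spring index C = D/d = 47.0/5.9 = 7.9661
K_B = (4C+2)/(4C−3) = 33.864/28.864 = 1.1732
τ₀ = 8FD/(πd³) = 8·2040·47.0/(π·5.9³) = 767040/645.22 = 1188.8 MPa
τ_max = K·τ₀ = 1.1732 × 1188.8 = 1394.7 MPa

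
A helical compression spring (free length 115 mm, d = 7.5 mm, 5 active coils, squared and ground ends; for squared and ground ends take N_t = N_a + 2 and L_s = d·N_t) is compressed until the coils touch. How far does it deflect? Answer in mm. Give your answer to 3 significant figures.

62.5 mm

N_t = 7; L_s = 7.5·7 = 52.5 mm
δ_solid = L₀ − L_s = 115 − 52.5 = 62.5 mm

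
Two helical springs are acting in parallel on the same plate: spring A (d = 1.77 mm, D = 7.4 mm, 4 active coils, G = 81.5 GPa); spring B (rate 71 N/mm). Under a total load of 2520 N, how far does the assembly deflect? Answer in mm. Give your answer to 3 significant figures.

19.0 mm

k_A = Gd⁴/(8D³N_a) = (81.5×10³)(1.77⁴)/(8·7.4³·4) = 61.689 N/mm
Parallel: k_eq = 61.689 + 71 = 132.69 N/mm
δ = F/k_eq = 2520/132.69 = 18.992 mm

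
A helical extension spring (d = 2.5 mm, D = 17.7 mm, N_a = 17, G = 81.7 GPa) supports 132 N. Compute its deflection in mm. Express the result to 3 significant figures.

k = Gd⁴/(8D³N_a) = (81.7×10³)(2.5⁴)/(8·17.7³·17) = 4.2318 N/mm
δ = F/k = 132 / 4.2318 = 31.193 mm

31.2 mm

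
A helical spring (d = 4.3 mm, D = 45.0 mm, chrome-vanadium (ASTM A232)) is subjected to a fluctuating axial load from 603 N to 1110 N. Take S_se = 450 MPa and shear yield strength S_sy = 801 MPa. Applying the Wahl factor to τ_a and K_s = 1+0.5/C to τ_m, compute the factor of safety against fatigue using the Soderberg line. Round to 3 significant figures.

C = D/d = 45.0/4.3 = 10.4651; K_W = (4C−1)/(4C−4)+0.615/C = 1.1380; K_s = 1+0.5/C = 1.0478
F_a = (F_max−F_min)/2 = 253.5 N; F_m = (F_max+F_min)/2 = 856.5 N
τ_a = K_W·8F_aD/(πd³) = 1.1380 × 365.36 = 415.79 MPa
τ_m = K_s·8F_mD/(πd³) = 1.0478 × 1234.5 = 1293.4 MPa
Soderberg: 1/n_f = τ_a/S_se + τ_m/S_sy = 415.79/450 + 1293.4/801 = 0.92397 + 1.61477 = 2.5387
n_f = 1/2.5387 = 0.3939

0.394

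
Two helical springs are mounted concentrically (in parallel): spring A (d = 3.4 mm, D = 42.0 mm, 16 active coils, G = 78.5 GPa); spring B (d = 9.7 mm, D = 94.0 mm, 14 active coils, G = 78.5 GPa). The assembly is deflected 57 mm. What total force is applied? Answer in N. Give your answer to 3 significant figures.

k_A = Gd⁴/(8D³N_a) = (78.5×10³)(3.4⁴)/(8·42.0³·16) = 1.1062 N/mm
k_B = Gd⁴/(8D³N_a) = (78.5×10³)(9.7⁴)/(8·94.0³·14) = 7.4706 N/mm
Parallel: k_eq = 1.1062 + 7.4706 = 8.5768 N/mm
F = k_eq·δ = 8.5768·57 = 488.88 N

489 N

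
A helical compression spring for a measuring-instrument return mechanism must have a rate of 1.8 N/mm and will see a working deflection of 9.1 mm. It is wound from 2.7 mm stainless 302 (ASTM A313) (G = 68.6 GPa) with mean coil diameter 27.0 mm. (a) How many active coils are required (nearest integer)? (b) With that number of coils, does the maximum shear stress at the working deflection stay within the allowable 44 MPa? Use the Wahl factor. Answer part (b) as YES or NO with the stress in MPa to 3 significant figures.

N_a = Gd⁴/(8D³k) = (68.6×10³)(2.7⁴)/(8·27.0³·1.8) = 12.86 → N_a = 13
Actual rate k = Gd⁴/(8D³·13) = 1.781 N/mm
Working load F = kδ = 1.781·9.1 = 16.207 N
C = 27.0/2.7 = 10.0000; K_W = (4C−1)/(4C−4)+0.615/C = 1.1448
τ_max = K_W·8FD/(πd³) = 1.1448·56.612 = 64.811 MPa
τ_max > 44 MPa → exceeds allowable

(a) 13 coils; (b) NO, τ_max = 64.8 MPa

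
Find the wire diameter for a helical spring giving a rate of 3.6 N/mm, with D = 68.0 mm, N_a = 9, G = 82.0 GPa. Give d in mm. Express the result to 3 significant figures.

d = (8D³N_a·k / G)^(1/4) = (8·68.0³·9·3.6 / (82.0×10³))^0.25
  = (993.91)^0.25 = 5.6148 mm

5.61 mm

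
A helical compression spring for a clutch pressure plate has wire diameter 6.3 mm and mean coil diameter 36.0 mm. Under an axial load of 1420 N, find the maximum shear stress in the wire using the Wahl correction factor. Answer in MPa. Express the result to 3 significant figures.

659 MPa

Spring index C = D/d = 36.0/6.3 = 5.7143
K_W = (4C−1)/(4C−4) + 0.615/C = 21.857/18.857 + 0.1076 = 1.2667
τ₀ = 8FD/(πd³) = 8·1420·36.0/(π·6.3³) = 408960/785.55 = 520.61 MPa
τ_max = K·τ₀ = 1.2667 × 520.61 = 659.46 MPa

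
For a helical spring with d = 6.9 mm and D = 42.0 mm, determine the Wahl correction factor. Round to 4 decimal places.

C = D/d = 42.0/6.9 = 6.0870
K_W = (4C−1)/(4C−4) + 0.615/C = 23.348/20.348 + 0.1010 = 1.2485

1.2485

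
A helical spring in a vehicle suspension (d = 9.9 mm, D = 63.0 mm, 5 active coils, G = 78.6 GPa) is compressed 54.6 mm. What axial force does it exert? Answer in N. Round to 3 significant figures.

4120 N

k = Gd⁴/(8D³N_a) = (78.6×10³)(9.9⁴)/(8·63.0³·5) = 75.489 N/mm
F = k·δ = 75.489 × 54.6 = 4121.7 N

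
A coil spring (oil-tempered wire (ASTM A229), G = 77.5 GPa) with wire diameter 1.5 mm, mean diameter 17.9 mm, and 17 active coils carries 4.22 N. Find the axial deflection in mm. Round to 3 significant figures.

k = Gd⁴/(8D³N_a) = (77.5×10³)(1.5⁴)/(8·17.9³·17) = 0.503 N/mm
δ = F/k = 4.22 / 0.503 = 8.3896 mm

8.39 mm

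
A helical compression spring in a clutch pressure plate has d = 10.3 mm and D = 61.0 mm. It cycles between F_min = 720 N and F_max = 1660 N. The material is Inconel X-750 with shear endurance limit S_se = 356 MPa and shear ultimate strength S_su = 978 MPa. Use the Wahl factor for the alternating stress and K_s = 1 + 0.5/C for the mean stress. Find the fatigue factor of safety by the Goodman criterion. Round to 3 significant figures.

2.36

C = D/d = 61.0/10.3 = 5.9223; K_W = (4C−1)/(4C−4)+0.615/C = 1.2562; K_s = 1+0.5/C = 1.0844
F_a = (F_max−F_min)/2 = 470 N; F_m = (F_max+F_min)/2 = 1190 N
τ_a = K_W·8F_aD/(πd³) = 1.2562 × 66.812 = 83.93 MPa
τ_m = K_s·8F_mD/(πd³) = 1.0844 × 169.16 = 183.44 MPa
Goodman: 1/n_f = τ_a/S_se + τ_m/S_su = 83.93/356 + 183.44/978 = 0.23576 + 0.18757 = 0.42333
n_f = 1/0.42333 = 2.362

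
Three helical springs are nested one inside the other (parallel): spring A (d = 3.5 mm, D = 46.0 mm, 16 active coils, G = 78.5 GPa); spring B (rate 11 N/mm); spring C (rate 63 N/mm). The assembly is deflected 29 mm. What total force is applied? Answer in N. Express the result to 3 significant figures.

2170 N

k_A = Gd⁴/(8D³N_a) = (78.5×10³)(3.5⁴)/(8·46.0³·16) = 0.94549 N/mm
Parallel: k_eq = 0.94549 + 11 + 63 = 74.945 N/mm
F = k_eq·δ = 74.945·29 = 2173.4 N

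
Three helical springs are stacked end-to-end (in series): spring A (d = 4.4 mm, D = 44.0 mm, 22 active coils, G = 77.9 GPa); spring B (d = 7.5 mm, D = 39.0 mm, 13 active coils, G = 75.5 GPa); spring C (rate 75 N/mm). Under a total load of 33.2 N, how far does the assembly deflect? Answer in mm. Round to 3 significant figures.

18.3 mm

k_A = Gd⁴/(8D³N_a) = (77.9×10³)(4.4⁴)/(8·44.0³·22) = 1.9475 N/mm
k_B = Gd⁴/(8D³N_a) = (75.5×10³)(7.5⁴)/(8·39.0³·13) = 38.723 N/mm
Series: 1/k_eq = 1/1.9475 + 1/38.723 + 1/75 = 0.55264; k_eq = 1.8095 N/mm
δ = F/k_eq = 33.2/1.8095 = 18.348 mm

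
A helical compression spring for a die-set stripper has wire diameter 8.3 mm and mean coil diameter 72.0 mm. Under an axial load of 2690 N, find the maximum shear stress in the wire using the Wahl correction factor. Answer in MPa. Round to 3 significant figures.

Spring index C = D/d = 72.0/8.3 = 8.6747
K_W = (4C−1)/(4C−4) + 0.615/C = 33.699/30.699 + 0.0709 = 1.1686
τ₀ = 8FD/(πd³) = 8·2690·72.0/(π·8.3³) = 1.54944e+06/1796.3 = 862.56 MPa
τ_max = K·τ₀ = 1.1686 × 862.56 = 1008 MPa

1010 MPa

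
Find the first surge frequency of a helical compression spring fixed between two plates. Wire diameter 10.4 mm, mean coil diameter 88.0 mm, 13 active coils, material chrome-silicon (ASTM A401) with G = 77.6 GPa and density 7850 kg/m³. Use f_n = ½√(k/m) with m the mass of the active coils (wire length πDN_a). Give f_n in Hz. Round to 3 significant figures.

k = Gd⁴/(8D³N_a) = (77.6×10³)(10.4⁴)/(8·88.0³·13) = 12.809 N/mm = 12809 N/m
Wire length L = πDN_a = π·88.0·13 = 3594 mm
m = ρ·(πd²/4)·L = 7850 × 84.949×10⁻⁶ m² × 3.594 m = 2.3966 kg
f_n = ½√(k/m) = 0.5·√(12809/2.3966) = 0.5·√(5344.6) = 36.553 Hz

36.6 Hz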